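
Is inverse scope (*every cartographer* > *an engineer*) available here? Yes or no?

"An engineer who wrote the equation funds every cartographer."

Yes

*every cartographer* is a matrix argument; only *an engineer* is modified by the relative clause *who wrote the equation*, so the RC island is irrelevant to the target quantifier.
Nothing blocks QR of the lower DP to a position above the higher one, so inverse scope is available.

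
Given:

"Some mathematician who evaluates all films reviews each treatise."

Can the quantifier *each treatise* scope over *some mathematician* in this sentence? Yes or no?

Yes

*each treatise* sits in the matrix clause, not in the relative clause on *some mathematician*.
Ordinary QR to a clause-peripheral position gives the wide-scope LF for the lower DP.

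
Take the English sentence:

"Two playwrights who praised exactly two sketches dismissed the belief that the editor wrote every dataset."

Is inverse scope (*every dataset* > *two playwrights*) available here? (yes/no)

Structurally, *every dataset* is inside the complex NP *the belief that the editor wrote every dataset*.
The Complex NP Constraint bars QR out of the complement clause of a noun.
So the wide-scope reading for *every dataset* is blocked.

No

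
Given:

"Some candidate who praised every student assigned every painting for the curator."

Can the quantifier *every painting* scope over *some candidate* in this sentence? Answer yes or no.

Yes

The relative clause *who praised every student* modifies *some candidate*, but *every painting* is not inside that relative clause — it is an argument of the matrix verb.
No island intervenes, so both surface and inverse scope are derivable.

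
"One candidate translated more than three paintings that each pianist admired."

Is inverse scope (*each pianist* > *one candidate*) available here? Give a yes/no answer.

*each pianist* is embedded in the relative clause *that each pianist admired* modifying *more than three paintings*.
Relative clauses block scope extraction: QR cannot target a position outside the modified NP.
The inverse ordering *each pianist* > *one candidate* is therefore underivable.

No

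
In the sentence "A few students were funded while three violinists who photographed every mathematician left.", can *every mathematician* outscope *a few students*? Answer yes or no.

Structurally, *every mathematician* is inside the relative clause *who photographed every mathematician*, which is itself inside the adjunct *while three violinists who photographed every mathematician left*.
Even if one barrier were somehow void, the other would still block QR.
So the wide-scope reading for *every mathematician* is blocked.

No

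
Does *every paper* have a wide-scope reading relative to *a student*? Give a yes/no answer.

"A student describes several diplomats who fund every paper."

No

The DP *every paper* is contained in the relative clause *who fund every paper* modifying *several diplomats*.
Relative clauses are scope islands: a quantifier cannot QR out of a relative clause to take scope in the matrix clause.
*every paper* is confined to the island and cannot take scope over *a student*.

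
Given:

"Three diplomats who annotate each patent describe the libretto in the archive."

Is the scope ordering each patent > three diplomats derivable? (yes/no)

The target quantifier *each patent* is part of the relative clause *who annotate each patent*.
Quantifiers inside a relative clause are trapped there; the RC boundary blocks QR.
So *each patent* cannot raise to a position above *three diplomats*.

No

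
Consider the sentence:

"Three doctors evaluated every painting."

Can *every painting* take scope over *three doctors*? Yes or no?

Yes

*every painting* is the matrix object and *three doctors* the matrix subject; the two are clausemates.
With no island boundary between them, the object can take inverse scope over the subject via ordinary QR within the clause.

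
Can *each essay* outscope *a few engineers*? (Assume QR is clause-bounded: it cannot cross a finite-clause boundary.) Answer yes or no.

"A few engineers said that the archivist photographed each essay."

No

*each essay* sits inside the finite complement clause *that the archivist photographed each essay*.
Under clause-bounded QR, a quantifier in an embedded finite clause cannot raise into the matrix clause.
There is no licit LF on which *each essay* c-commands *a few engineers*.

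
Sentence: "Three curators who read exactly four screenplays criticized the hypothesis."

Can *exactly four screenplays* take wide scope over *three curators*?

The DP *exactly four screenplays* is contained in the relative clause *who read exactly four screenplays*.
Relative clauses block scope extraction: QR cannot target a position outside the modified NP.
*exactly four screenplays* is confined to the island and cannot take scope over *three curators*.

No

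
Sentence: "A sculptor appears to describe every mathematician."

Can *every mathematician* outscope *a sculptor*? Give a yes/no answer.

Yes

*every mathematician* is the object of the infinitival complement of a raising predicate; raising infinitives are transparent for QR, so the two DPs are in effect clausemates.
QR within a single clause is free, so the lower quantifier may take scope over the higher one.
Both orderings are possible: *a sculptor* > *every mathematician* and *every mathematician* > *a sculptor*.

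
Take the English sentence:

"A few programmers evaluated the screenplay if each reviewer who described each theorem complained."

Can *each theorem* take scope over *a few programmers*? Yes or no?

*each theorem* is embedded in the relative clause *who described each theorem*, which is itself inside the adjunct *if each reviewer who described each theorem complained*.
The quantifier would have to escape first the RC and then the adjunct — two independent island violations.
*each theorem* is confined to the island and cannot take scope over *a few programmers*.

No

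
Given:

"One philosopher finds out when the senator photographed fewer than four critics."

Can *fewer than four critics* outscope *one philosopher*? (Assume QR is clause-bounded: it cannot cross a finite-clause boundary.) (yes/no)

The target quantifier *fewer than four critics* is part of the embedded question *when the senator photographed fewer than four critics*.
Embedded wh-clauses are opaque for QR, so the quantifier stays inside the question.
The inverse ordering *fewer than four critics* > *one philosopher* is therefore underivable.
(Only the surface reading survives: one fixed philosopher with respect to all the relevant critics.)

No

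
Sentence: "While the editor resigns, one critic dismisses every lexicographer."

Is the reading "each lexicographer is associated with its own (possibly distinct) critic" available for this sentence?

Yes

That reading corresponds to *every lexicographer* > *one critic*.
*every lexicographer* is a matrix argument; the adjunct is an island but the target quantifier is outside it.
Ordinary QR to a clause-peripheral position gives the wide-scope LF for the lower DP.
So *every lexicographer* > *one critic* is among the available readings.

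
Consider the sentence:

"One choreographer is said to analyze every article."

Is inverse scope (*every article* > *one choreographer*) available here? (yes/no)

Yes

Raising constructions are monoclausal for scope purposes; *every article* is not separated from *one choreographer* by any island.
No island intervenes, so both surface and inverse scope are derivable.
So *every article* > *one choreographer* is among the available readings.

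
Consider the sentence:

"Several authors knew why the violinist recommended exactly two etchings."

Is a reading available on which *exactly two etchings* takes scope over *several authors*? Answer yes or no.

No

*exactly two etchings* sits inside the embedded question *why the violinist recommended exactly two etchings*.
An indirect question is a wh-island; the filled [Spec,CP] blocks QR across the CP edge.
So the wide-scope reading for *exactly two etchings* is blocked.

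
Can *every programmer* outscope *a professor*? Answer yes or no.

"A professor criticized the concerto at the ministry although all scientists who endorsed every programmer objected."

Structurally, *every programmer* is inside the relative clause *who endorsed every programmer*, which is itself inside the adjunct *although all scientists who endorsed every programmer objected*.
Nested islands: the RC island is itself inside an adjunct island, so wide scope is doubly excluded.
*every programmer* > *a professor* would require crossing that boundary, which is illicit.

No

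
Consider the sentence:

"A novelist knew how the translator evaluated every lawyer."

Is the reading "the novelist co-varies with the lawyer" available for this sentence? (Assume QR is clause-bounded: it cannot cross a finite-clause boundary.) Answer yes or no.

No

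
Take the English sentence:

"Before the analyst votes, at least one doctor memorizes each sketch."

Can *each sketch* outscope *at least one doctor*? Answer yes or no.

Yes

The adjunct island is irrelevant here — *each sketch* and *at least one doctor* are both in the matrix clause.
QR within a single clause is free, so the lower quantifier may take scope over the higher one.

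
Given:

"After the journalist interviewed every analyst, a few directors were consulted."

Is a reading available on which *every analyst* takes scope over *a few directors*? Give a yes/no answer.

No

The target quantifier *every analyst* is part of the adjunct clause *after the journalist interviewed every analyst*.
The adjunct-island constraint bars QR out of an adverbial clause.
There is no licit LF on which *every analyst* c-commands *a few directors*.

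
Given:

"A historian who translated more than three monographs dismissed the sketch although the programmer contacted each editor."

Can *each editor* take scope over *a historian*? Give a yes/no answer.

Structurally, *each editor* is inside the adjunct clause *although the programmer contacted each editor*.
The adjunct-island constraint bars QR out of an adverbial clause.
So *each editor* cannot raise to a position above *a historian*.
(Only the surface reading survives: one fixed historian with respect to all the relevant editors.)

No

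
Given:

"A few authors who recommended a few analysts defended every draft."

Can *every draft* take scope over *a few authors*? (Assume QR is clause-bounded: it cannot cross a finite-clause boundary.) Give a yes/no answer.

Yes

*every draft* is a matrix argument; only *a few authors* is modified by the relative clause *who recommended a few analysts*, so the RC island is irrelevant to the target quantifier.
QR within a single clause is free, so the lower quantifier may take scope over the higher one.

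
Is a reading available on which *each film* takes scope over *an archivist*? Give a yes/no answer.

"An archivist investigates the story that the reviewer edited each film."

No

*each film* occurs within the complex NP *the story that the reviewer edited each film*.
Since the clause is the complement of a nominal head, the CNPC blocks scope extraction.
There is no licit LF on which *each film* c-commands *an archivist*.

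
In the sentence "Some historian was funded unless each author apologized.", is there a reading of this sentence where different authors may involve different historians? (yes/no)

No

The described interpretation is the *each author* > *some historian* scoping.
*each author* occurs within the adjunct clause *unless each author apologized*.
The adjunct-island constraint bars QR out of an adverbial clause.
Hence only narrow scope for *each author* (under *some historian*) survives.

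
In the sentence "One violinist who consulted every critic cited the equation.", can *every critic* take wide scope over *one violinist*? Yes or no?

*every critic* sits inside the relative clause *who consulted every critic*.
Relative clauses are scope islands: a quantifier cannot QR out of a relative clause to take scope in the matrix clause.
Hence only narrow scope for *every critic* (under *one violinist*) survives.
(Only the surface reading survives: one fixed violinist with respect to all the relevant critics.)

No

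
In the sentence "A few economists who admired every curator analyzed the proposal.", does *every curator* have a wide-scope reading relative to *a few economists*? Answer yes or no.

*every curator* occurs within the relative clause *who admired every curator*.
The relative clause forms an island for QR, so the quantifier is confined to the head noun's restrictor.
There is no licit LF on which *every curator* c-commands *a few economists*.

No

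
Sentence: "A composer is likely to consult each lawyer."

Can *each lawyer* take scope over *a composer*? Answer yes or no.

Yes

The matrix predicate is a raising verb, whose infinitival complement is not a scope island — *each lawyer* can QR into the matrix clause.
No island intervenes, so both surface and inverse scope are derivable.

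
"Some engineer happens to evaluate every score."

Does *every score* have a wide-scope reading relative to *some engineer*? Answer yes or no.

Yes

Infinitival complements of raising predicates do not block QR; *every score* and *some engineer* are effectively clausemates.
No island intervenes, so both surface and inverse scope are derivable.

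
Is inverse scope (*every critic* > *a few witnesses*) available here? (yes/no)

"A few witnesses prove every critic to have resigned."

Yes

This is an ECM construction: *every critic* is the infinitival subject, Case-marked by the matrix verb, and the infinitive is transparent for QR.
Ordinary QR to a clause-peripheral position gives the wide-scope LF for the lower DP.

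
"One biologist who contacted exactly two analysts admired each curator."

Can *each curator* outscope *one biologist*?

Yes

The relative clause *who contacted exactly two analysts* modifies *one biologist*, but *each curator* is not inside that relative clause — it is an argument of the matrix verb.
Nothing blocks QR of the lower DP to a position above the higher one, so inverse scope is available.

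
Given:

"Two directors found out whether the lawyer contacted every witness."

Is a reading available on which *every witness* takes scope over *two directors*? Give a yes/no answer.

No

*every witness* occurs within the embedded question *whether the lawyer contacted every witness*.
An indirect question is a wh-island; the filled [Spec,CP] blocks QR across the CP edge.
So *every witness* cannot raise to a position above *two directors*.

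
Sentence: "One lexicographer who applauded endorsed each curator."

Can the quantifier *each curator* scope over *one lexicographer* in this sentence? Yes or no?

Yes

The RC *who applauded* is an island, but *each curator* is not inside it — it is the matrix object, a clausemate of *one lexicographer*.
Since no island is crossed, the inverse ordering is licensed alongside surface scope.
The sentence is scopally ambiguous between *one lexicographer* > *each curator* and *each curator* > *one lexicographer*.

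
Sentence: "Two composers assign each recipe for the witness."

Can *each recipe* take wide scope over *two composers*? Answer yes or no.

Both DPs are arguments of the same predicate; there is no clause or island boundary between them.
Since no island is crossed, the inverse ordering is licensed alongside surface scope.
Both orderings are possible: *two composers* > *each recipe* and *each recipe* > *two composers*.

Yes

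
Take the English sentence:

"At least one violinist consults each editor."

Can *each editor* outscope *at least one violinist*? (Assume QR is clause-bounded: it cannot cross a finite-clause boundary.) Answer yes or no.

Yes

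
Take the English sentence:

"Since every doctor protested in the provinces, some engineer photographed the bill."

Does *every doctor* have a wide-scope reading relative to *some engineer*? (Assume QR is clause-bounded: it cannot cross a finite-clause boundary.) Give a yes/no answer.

No

*every doctor* sits inside the adjunct clause *since every doctor protested in the provinces*.
The adjunct-island constraint bars QR out of an adverbial clause.
The ordering *every doctor* > *some engineer* is therefore underivable.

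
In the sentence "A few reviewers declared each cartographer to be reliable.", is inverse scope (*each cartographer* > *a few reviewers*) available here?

Yes

The ECM infinitive is scope-transparent — *each cartographer* is free to raise above *a few reviewers*.
Since no island is crossed, the inverse ordering is licensed alongside surface scope.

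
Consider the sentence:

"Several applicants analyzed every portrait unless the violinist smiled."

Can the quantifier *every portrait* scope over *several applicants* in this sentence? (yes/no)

The adjunct clause does not contain *every portrait*, which is the matrix object.
No island intervenes, so both surface and inverse scope are derivable.
The sentence is scopally ambiguous between *several applicants* > *every portrait* and *every portrait* > *several applicants*.

Yes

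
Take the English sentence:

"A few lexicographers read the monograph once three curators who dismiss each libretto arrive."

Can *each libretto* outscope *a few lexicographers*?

The target quantifier *each libretto* is part of the relative clause *who dismiss each libretto*, which is itself inside the adjunct *once three curators who dismiss each libretto arrive*.
Two island boundaries intervene — the relative clause and the adjunct. Either alone would block QR.
The inverse ordering *each libretto* > *a few lexicographers* is therefore underivable.

No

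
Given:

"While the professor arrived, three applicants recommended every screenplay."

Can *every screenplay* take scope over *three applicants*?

Yes

The adjunct clause does not contain *every screenplay*, which is the matrix object.
Ordinary QR to a clause-peripheral position gives the wide-scope LF for the lower DP.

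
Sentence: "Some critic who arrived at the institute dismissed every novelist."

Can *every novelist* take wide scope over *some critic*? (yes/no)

The RC *who arrived at the institute* is an island, but *every novelist* is not inside it — it is the matrix object, a clausemate of *some critic*.
Nothing blocks QR of the lower DP to a position above the higher one, so inverse scope is available.

Yes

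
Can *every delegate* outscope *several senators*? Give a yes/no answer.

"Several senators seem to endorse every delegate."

Yes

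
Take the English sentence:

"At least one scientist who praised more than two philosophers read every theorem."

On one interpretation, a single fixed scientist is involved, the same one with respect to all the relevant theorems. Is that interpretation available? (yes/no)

That reading corresponds to *at least one scientist* > *every theorem*.
Nothing needs to raise for *at least one scientist* > *every theorem*, so no island constraint is at stake.

Yes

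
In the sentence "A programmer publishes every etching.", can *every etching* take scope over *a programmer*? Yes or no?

Yes

*a programmer* and *every etching* are co-arguments of the matrix verb, with nothing but a clause-internal boundary between them.
Since no island is crossed, the inverse ordering is licensed alongside surface scope.
Both orderings are possible: *a programmer* > *every etching* and *every etching* > *a programmer*.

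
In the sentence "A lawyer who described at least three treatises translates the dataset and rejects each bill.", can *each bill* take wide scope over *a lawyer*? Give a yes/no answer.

The target quantifier *each bill* is part of one conjunct of the coordinate structure (*rejects each bill*).
A quantifier cannot raise out of one conjunct of a coordination across the whole coordinate structure — the CSC applies to QR.
So *each bill* cannot raise high enough to outscope *a lawyer*; only the surface ordering *a lawyer* > *each bill* is available.

No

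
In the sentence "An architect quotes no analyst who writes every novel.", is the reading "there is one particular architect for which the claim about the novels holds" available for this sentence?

Yes

That reading corresponds to *an architect* > *every novel*.
That is the surface-scope ordering, which is always one of the available readings — island constraints only ever restrict inverse scope.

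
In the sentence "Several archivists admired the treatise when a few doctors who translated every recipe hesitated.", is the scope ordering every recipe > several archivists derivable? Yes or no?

*every recipe* sits inside the relative clause *who translated every recipe*, which is itself inside the adjunct *when a few doctors who translated every recipe hesitated*.
Even if one barrier were somehow void, the other would still block QR.
The inverse ordering *every recipe* > *several archivists* is therefore underivable.

No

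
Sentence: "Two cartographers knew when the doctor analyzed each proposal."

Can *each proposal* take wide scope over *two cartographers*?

The DP *each proposal* is contained in the embedded question *when the doctor analyzed each proposal*.
The wh-island constraint blocks QR out of an embedded interrogative.
So the wide-scope reading for *each proposal* is blocked.

No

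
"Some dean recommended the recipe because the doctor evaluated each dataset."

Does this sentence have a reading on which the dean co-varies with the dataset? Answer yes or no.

No

This is the *each dataset* > *some dean* reading.
*each dataset* occurs within the adjunct clause *because the doctor evaluated each dataset*.
The adjunct-island constraint bars QR out of an adverbial clause.
There is no licit LF on which *each dataset* c-commands *some dean*.
(Only the surface reading survives: one fixed dean with respect to all the relevant datasets.)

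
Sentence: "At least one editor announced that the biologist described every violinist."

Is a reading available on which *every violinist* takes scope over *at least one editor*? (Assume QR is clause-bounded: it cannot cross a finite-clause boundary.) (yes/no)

No

*every violinist* occurs within the finite complement clause *that the biologist described every violinist*.
With QR restricted to its own tensed clause, the embedded quantifier cannot reach a matrix scope position.
*every violinist* > *at least one editor* would require crossing that boundary, which is illicit.
(Only the surface reading survives: one fixed editor with respect to all the relevant violinists.)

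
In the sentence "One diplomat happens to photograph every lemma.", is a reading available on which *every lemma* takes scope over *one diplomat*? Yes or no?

Yes

*every lemma* is the object of the infinitival complement of a raising predicate; raising infinitives are transparent for QR, so the two DPs are in effect clausemates.
No island intervenes, so both surface and inverse scope are derivable.
So *every lemma* > *one diplomat* is among the available readings.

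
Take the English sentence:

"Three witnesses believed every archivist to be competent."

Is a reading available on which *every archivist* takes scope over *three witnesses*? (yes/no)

The ECM infinitive is scope-transparent — *every archivist* is free to raise above *three witnesses*.
QR within a single clause is free, so the lower quantifier may take scope over the higher one.
Both orderings are possible: *three witnesses* > *every archivist* and *every archivist* > *three witnesses*.

Yes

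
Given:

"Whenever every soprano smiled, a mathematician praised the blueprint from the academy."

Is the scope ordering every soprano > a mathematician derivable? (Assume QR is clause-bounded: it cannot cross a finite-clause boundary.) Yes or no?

Structurally, *every soprano* is inside the adjunct clause *whenever every soprano smiled*.
Scope out of an adjunct clause is unavailable: QR respects the adjunct-island constraint.
*every soprano* > *a mathematician* would require crossing that boundary, which is illicit.

No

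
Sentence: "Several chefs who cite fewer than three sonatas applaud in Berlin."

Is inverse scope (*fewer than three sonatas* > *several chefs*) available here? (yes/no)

No

The target quantifier *fewer than three sonatas* is part of the relative clause *who cite fewer than three sonatas*.
Quantifiers inside a relative clause are trapped there; the RC boundary blocks QR.
Hence only narrow scope for *fewer than three sonatas* (under *several chefs*) survives.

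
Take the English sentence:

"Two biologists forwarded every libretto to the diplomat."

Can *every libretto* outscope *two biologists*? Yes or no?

*every libretto* and *two biologists* are in the same minimal clause.
Since no island is crossed, the inverse ordering is licensed alongside surface scope.

Yes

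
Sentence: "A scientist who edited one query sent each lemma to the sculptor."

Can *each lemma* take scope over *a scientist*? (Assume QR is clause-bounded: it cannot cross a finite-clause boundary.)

Although the sentence contains a relative clause (*who edited one query*), *each lemma* is outside it, in the matrix VP.
QR within a single clause is free, so the lower quantifier may take scope over the higher one.
Both orderings are possible: *a scientist* > *each lemma* and *each lemma* > *a scientist*.

Yes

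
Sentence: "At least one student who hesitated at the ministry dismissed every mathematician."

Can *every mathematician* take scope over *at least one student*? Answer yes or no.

*every mathematician* sits in the matrix clause, not in the relative clause on *at least one student*.
Ordinary QR to a clause-peripheral position gives the wide-scope LF for the lower DP.

Yes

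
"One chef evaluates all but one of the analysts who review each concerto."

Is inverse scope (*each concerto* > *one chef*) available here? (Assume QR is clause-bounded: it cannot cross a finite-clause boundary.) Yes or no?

No

Structurally, *each concerto* is inside the relative clause *who review each concerto* modifying *all but one of the analysts*.
A relative clause is a scope island — quantifier raising cannot cross its boundary.
So *each concerto* cannot raise to a position above *one chef*.
(Only the surface reading survives: one fixed chef with respect to all the relevant concertos.)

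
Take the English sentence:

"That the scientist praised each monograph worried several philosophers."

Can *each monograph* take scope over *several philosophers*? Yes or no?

*each monograph* sits inside the sentential subject *that the scientist praised each monograph*.
The Sentential Subject Constraint rules out raising the quantifier out of the that-clause subject.
There is no licit LF on which *each monograph* c-commands *several philosophers*.

No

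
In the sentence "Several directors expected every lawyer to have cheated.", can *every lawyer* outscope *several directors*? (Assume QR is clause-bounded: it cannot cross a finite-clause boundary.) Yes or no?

This is an ECM construction: *every lawyer* is the infinitival subject, Case-marked by the matrix verb, and the infinitive is transparent for QR.
QR within a single clause is free, so the lower quantifier may take scope over the higher one.

Yes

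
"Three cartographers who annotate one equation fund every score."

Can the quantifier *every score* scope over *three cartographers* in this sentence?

*every score* sits in the matrix clause, not in the relative clause on *three cartographers*.
QR within a single clause is free, so the lower quantifier may take scope over the higher one.

Yes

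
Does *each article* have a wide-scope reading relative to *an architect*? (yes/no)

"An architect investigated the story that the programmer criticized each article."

No

The DP *each article* is contained in the complex NP *the story that the programmer criticized each article*.
Since the clause is the complement of a nominal head, the CNPC blocks scope extraction.
So the wide-scope reading for *each article* is blocked.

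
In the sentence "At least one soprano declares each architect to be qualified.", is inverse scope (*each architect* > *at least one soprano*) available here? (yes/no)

The ECM infinitive is scope-transparent — *each architect* is free to raise above *at least one soprano*.
With no island boundary between them, the object can take inverse scope over the subject via ordinary QR within the clause.
So *each architect* > *at least one soprano* is among the available readings.

Yes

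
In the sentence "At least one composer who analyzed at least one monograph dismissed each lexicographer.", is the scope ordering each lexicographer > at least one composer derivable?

Yes

The RC *who analyzed at least one monograph* is an island, but *each lexicographer* is not inside it — it is the matrix object, a clausemate of *at least one composer*.
QR within a single clause is free, so the lower quantifier may take scope over the higher one.
The sentence is scopally ambiguous between *at least one composer* > *each lexicographer* and *each lexicographer* > *at least one composer*.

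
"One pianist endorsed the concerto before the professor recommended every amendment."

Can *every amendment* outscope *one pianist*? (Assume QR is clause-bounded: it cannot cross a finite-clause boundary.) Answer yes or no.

No

*every amendment* is embedded in the adjunct clause *before the professor recommended every amendment*.
Adverbial clauses are not L-marked, so they are barriers for QR — the quantifier cannot escape the adjunct.
So *every amendment* cannot raise high enough to outscope *one pianist*; only the surface ordering *one pianist* > *every amendment* is available.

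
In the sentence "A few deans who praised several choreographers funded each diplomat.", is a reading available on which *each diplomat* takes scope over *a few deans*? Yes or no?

Yes

The RC *who praised several choreographers* is an island, but *each diplomat* is not inside it — it is the matrix object, a clausemate of *a few deans*.
With no island boundary between them, the object can take inverse scope over the subject via ordinary QR within the clause.
The sentence is scopally ambiguous between *a few deans* > *each diplomat* and *each diplomat* > *a few deans*.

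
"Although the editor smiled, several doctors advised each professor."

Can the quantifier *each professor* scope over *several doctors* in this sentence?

The adjunct island is irrelevant here — *each professor* and *several doctors* are both in the matrix clause.
QR within a single clause is free, so the lower quantifier may take scope over the higher one.

Yes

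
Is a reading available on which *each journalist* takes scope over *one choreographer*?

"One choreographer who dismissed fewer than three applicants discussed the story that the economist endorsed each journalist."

*each journalist* sits inside the complex NP *the story that the economist endorsed each journalist*.
The Complex NP Constraint bars QR out of the complement clause of a noun.
*each journalist* is confined to the island and cannot take scope over *one choreographer*.

No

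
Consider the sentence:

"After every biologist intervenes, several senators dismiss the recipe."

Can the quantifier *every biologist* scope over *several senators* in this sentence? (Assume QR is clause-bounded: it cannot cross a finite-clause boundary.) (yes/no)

The target quantifier *every biologist* is part of the adjunct clause *after every biologist intervenes*.
Adjuncts are opaque for quantifier raising; a quantifier in an adjunct stays inside it.
*every biologist* is confined to the island and cannot take scope over *several senators*.

No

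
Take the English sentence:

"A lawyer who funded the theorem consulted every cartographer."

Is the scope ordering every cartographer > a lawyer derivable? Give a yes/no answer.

Yes

The RC *who funded the theorem* is an island, but *every cartographer* is not inside it — it is the matrix object, a clausemate of *a lawyer*.
Clause-internal QR can adjoin the lower DP above the subject, yielding the inverse reading.
The sentence is scopally ambiguous between *a lawyer* > *every cartographer* and *every cartographer* > *a lawyer*.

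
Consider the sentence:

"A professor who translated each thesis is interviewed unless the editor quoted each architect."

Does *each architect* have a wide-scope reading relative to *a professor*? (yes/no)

No

Structurally, *each architect* is inside the adjunct clause *unless the editor quoted each architect*.
Since the clause is an adjunct (not a complement), the Adjunct Condition blocks QR across its edge.
The inverse ordering *each architect* > *a professor* is therefore underivable.
(Only the surface reading survives: one fixed professor with respect to all the relevant architects.)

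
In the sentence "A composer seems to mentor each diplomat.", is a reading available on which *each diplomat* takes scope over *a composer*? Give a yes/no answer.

*each diplomat* is inside a raising infinitive, which is transparent to QR (no CP barrier), so it behaves as a matrix argument.
Ordinary QR to a clause-peripheral position gives the wide-scope LF for the lower DP.
Both orderings are possible: *a composer* > *each diplomat* and *each diplomat* > *a composer*.

Yes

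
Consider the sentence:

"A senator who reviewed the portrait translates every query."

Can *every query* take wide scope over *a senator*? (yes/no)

Yes

The RC *who reviewed the portrait* is an island, but *every query* is not inside it — it is the matrix object, a clausemate of *a senator*.
With no island boundary between them, the object can take inverse scope over the subject via ordinary QR within the clause.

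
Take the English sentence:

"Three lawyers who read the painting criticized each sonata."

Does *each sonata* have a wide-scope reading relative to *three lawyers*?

Yes

The relative clause *who read the painting* modifies *three lawyers*, but *each sonata* is not inside that relative clause — it is an argument of the matrix verb.
Clause-internal QR can adjoin the lower DP above the subject, yielding the inverse reading.
The sentence is scopally ambiguous between *three lawyers* > *each sonata* and *each sonata* > *three lawyers*.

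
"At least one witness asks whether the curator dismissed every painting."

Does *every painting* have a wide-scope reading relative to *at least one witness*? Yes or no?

No

The target quantifier *every painting* is part of the embedded question *whether the curator dismissed every painting*.
Embedded wh-clauses are opaque for QR, so the quantifier stays inside the question.
So *every painting* cannot raise to a position above *at least one witness*.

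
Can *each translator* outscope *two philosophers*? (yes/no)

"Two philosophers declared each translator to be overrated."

This is an ECM construction: *each translator* is the infinitival subject, Case-marked by the matrix verb, and the infinitive is transparent for QR.
No island intervenes, so both surface and inverse scope are derivable.

Yes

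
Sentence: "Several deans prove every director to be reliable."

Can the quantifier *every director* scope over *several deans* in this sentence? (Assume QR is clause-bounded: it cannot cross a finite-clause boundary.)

This is an ECM construction: *every director* is the infinitival subject, Case-marked by the matrix verb, and the infinitive is transparent for QR.
Ordinary QR to a clause-peripheral position gives the wide-scope LF for the lower DP.

Yes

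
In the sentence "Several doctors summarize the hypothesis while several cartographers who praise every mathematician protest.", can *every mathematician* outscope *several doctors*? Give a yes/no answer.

No

*every mathematician* occurs within the relative clause *who praise every mathematician*, which is itself inside the adjunct *while several cartographers who praise every mathematician protest*.
Two island boundaries intervene — the relative clause and the adjunct. Either alone would block QR.
So *every mathematician* cannot raise high enough to outscope *several doctors*; only the surface ordering *several doctors* > *every mathematician* is available.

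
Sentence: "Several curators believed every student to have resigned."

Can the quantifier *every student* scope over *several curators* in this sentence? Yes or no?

Yes

ECM infinitives lack a CP barrier, so *every student* can QR over the matrix subject *several curators*.
Since no island is crossed, the inverse ordering is licensed alongside surface scope.
Both orderings are possible: *several curators* > *every student* and *every student* > *several curators*.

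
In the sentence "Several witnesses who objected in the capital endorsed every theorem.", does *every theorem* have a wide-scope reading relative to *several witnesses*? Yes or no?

*every theorem* is a matrix argument; only *several witnesses* is modified by the relative clause *who objected in the capital*, so the RC island is irrelevant to the target quantifier.
Nothing blocks QR of the lower DP to a position above the higher one, so inverse scope is available.

Yes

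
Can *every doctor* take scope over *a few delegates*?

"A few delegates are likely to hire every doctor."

Yes

*every doctor* is inside a raising infinitive, which is transparent to QR (no CP barrier), so it behaves as a matrix argument.
Since no island is crossed, the inverse ordering is licensed alongside surface scope.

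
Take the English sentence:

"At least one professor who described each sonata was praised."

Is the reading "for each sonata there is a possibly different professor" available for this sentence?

No

This is the *each sonata* > *at least one professor* reading.
The DP *each sonata* is contained in the relative clause *who described each sonata*.
Quantifiers inside a relative clause are trapped there; the RC boundary blocks QR.
There is no licit LF on which *each sonata* c-commands *at least one professor*.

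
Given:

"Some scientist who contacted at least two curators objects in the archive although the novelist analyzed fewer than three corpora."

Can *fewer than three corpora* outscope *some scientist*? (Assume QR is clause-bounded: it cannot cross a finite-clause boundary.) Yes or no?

No

*fewer than three corpora* occurs within the adjunct clause *although the novelist analyzed fewer than three corpora*.
Adverbial clauses are not L-marked, so they are barriers for QR — the quantifier cannot escape the adjunct.
There is no licit LF on which *fewer than three corpora* c-commands *some scientist*.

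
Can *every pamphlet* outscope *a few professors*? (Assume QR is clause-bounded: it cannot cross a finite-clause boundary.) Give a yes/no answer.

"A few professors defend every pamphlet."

Yes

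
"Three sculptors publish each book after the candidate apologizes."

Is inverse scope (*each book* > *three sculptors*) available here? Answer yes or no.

Yes

The adjunct clause does not contain *each book*, which is the matrix object.
Nothing blocks QR of the lower DP to a position above the higher one, so inverse scope is available.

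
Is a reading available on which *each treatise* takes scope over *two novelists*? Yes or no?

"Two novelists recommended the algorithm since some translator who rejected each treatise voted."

*each treatise* sits inside the relative clause *who rejected each treatise*, which is itself inside the adjunct *since some translator who rejected each treatise voted*.
Two island boundaries intervene — the relative clause and the adjunct. Either alone would block QR.
*each treatise* > *two novelists* would require crossing that boundary, which is illicit.

No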